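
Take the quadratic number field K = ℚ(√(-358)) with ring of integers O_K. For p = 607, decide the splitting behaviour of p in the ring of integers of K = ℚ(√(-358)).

splits completely

Since -358 ≢ 1 mod 4, the ring of integers is ℤ[√-358] with discriminant 4·(-358) = -1432.
Since gcd(607, -1432) = 1 the prime 607 does not ramify.
Compute (-358/607) via Euler: 249^((607-1)/2) mod 607 = 1, so (-358/607) = 1.
d is a quadratic residue mod p, hence 607 splits in O_K.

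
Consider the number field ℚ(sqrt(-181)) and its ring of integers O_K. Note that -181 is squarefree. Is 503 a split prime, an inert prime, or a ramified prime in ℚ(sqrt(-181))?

-181 mod 4 = 3, hence disc K = 4·(-181) = -724 and O_K = ℤ[√-181].
503 ∤ -724, so 503 is unramified.
Legendre symbol by Euler's criterion: (-181/503) ≡ (-181)^251 ≡ 1 (mod 503), i.e. (-181/503) = 1.
d is a quadratic residue mod p, hence 503 splits in O_K.

503 splits in O_K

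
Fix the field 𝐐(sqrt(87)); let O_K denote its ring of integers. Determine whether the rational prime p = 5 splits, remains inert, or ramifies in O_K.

5 remains inert

d = 87 ≡ 3 (mod 4), so O_K = ℤ[√87] and disc(K) = 4d = 348.
5 ∤ 348, so 5 is unramified.
(87/5) = 2^2 mod 5 = 4, giving Legendre symbol -1.
d is a non-residue mod p, hence 5 remains inert in O_K.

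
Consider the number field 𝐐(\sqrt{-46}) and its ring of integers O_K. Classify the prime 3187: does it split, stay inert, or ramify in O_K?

Since -46 ≢ 1 mod 4, the ring of integers is ℤ[√-46] with discriminant 4·(-46) = -184.
3187 ∤ -184, so 3187 is unramified.
Legendre symbol by Euler's criterion: (-46/3187) ≡ (-46)^1593 ≡ 3186 (mod 3187), i.e. (-46/3187) = -1.
Legendre symbol -1 ⇒ 3187 is inert.

inert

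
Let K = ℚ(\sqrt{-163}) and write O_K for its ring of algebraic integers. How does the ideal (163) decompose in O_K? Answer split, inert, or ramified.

-163 mod 4 = 1, hence disc K = -163 and O_K = ℤ[(1+√-163)/2].
Ramification test: 163 | -163. The prime 163 ramifies in K.

ramified — (163) = 𝔭²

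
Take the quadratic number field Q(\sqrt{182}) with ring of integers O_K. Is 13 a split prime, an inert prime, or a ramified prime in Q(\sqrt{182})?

182 mod 4 = 2, hence disc K = 4·182 = 728 and O_K = ℤ[√182].
disc(K) = 728 = 13·56, so p = 13 is ramified.

p ramifies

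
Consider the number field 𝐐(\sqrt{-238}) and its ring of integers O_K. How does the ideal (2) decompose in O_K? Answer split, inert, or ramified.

ramifies in O_K

d = -238 ≡ 2 (mod 4), so O_K = ℤ[√-238] and disc(K) = 4d = -952.
2 divides disc(K) = -952, so 2 ramifies.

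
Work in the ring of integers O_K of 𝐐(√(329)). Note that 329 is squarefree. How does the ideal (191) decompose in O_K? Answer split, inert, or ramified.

split — (191) = 𝔭₁𝔭₂ with 𝔭₁ ≠ 𝔭₂

d = 329 ≡ 1 (mod 4), so O_K = ℤ[(1+√329)/2] and disc(K) = d = 329.
191 ∤ 329, so 191 is unramified.
Legendre symbol by Euler's criterion: (329/191) ≡ 329^95 ≡ 1 (mod 191), i.e. (329/191) = 1.
d is a quadratic residue mod p, hence 191 splits in O_K.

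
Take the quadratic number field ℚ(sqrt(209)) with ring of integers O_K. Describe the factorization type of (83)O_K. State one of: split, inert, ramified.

209 mod 4 = 1, hence disc K = 209 and O_K = ℤ[(1+√209)/2].
Since gcd(83, 209) = 1 the prime 83 does not ramify.
Euler's criterion: 209^41 mod 83 = 82. Thus (209|83) = -1.
(209/83) = -1, so 83 is inert.

inert — (83) stays prime in O_K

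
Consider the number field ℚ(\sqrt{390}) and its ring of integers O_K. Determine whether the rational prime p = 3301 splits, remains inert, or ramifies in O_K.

Since 390 ≢ 1 mod 4, the ring of integers is ℤ[√390] with discriminant 4·390 = 1560.
3301 ∤ 1560, so 3301 is unramified.
Euler's criterion: 390^1650 mod 3301 = 3300. Thus (390|3301) = -1.
(390/3301) = -1, so 3301 is inert.

3301 remains inert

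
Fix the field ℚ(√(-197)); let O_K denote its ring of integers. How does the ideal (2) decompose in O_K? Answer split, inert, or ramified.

p ramifies

-197 mod 4 = 3, hence disc K = 4·(-197) = -788 and O_K = ℤ[√-197].
2 divides disc(K) = -788, so 2 ramifies.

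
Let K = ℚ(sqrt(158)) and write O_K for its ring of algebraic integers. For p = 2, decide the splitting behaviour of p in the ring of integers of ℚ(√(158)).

ramified — (2) = 𝔭²

158 mod 4 = 2, hence disc K = 4·158 = 632 and O_K = ℤ[√158].
2 divides disc(K) = 632, so 2 ramifies.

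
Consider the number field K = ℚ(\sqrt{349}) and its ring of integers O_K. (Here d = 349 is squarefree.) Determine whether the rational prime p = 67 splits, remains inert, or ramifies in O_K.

split

349 mod 4 = 1, hence disc K = 349 and O_K = ℤ[(1+√349)/2].
disc(K) = 349 is not divisible by 67; 67 is unramified.
Legendre symbol by Euler's criterion: (349/67) ≡ 349^33 ≡ 1 (mod 67), i.e. (349/67) = 1.
(349/67) = 1, so 67 splits.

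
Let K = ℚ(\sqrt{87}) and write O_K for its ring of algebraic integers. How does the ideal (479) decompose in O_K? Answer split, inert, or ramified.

p is inert

87 mod 4 = 3, hence disc K = 4·87 = 348 and O_K = ℤ[√87].
Since gcd(479, 348) = 1 the prime 479 does not ramify.
(87/479) = 87^239 mod 479 = 478, giving Legendre symbol -1.
(87/479) = -1, so 479 is inert.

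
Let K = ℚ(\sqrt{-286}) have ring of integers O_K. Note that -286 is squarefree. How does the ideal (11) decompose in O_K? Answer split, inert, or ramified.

ramified

Since -286 ≢ 1 mod 4, the ring of integers is ℤ[√-286] with discriminant 4·(-286) = -1144.
Ramification test: 11 | -1144. The prime 11 ramifies in K.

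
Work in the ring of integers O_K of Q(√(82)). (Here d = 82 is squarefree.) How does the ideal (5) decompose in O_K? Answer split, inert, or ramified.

d = 82 ≡ 2 (mod 4), so O_K = ℤ[√82] and disc(K) = 4d = 328.
disc(K) = 328 is not divisible by 5; 5 is unramified.
Compute (82/5) via Euler: 2^((5-1)/2) mod 5 = 4, so (82/5) = -1.
(82/5) = -1, so 5 is inert.

remains prime (inert)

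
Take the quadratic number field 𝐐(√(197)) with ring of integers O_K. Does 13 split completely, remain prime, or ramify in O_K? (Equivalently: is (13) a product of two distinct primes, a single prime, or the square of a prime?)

13 remains inert

Since 197 ≡ 1 mod 4, the ring of integers is ℤ[(1+√197)/2] with discriminant 197.
disc(K) = 197 is not divisible by 13; 13 is unramified.
Compute (197/13) via Euler: 2^((13-1)/2) mod 13 = 12, so (197/13) = -1.
(197/13) = -1, so 13 is inert.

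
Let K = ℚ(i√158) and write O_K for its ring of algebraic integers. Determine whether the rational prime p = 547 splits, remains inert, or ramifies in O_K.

Since -158 ≢ 1 mod 4, the ring of integers is ℤ[√-158] with discriminant 4·(-158) = -632.
disc(K) = -632 is not divisible by 547; 547 is unramified.
Euler's criterion: (-158)^273 mod 547 = 546. Thus (-158|547) = -1.
(-158/547) = -1, so 547 is inert.

inert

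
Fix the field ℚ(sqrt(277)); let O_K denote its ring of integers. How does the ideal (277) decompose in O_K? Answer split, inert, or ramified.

277 is ramified

Since 277 ≡ 1 mod 4, the ring of integers is ℤ[(1+√277)/2] with discriminant 277.
disc(K) = 277 = 277·1, so p = 277 is ramified.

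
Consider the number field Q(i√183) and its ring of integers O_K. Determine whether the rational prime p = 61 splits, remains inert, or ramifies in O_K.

-183 mod 4 = 1, hence disc K = -183 and O_K = ℤ[(1+√-183)/2].
Ramification test: 61 | -183. The prime 61 ramifies in K.

ramified — (61) = 𝔭²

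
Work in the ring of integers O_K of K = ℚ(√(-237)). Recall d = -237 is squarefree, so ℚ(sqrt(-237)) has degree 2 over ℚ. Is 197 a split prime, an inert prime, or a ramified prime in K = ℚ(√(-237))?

split

Since -237 ≢ 1 mod 4, the ring of integers is ℤ[√-237] with discriminant 4·(-237) = -948.
197 ∤ -948, so 197 is unramified.
Legendre symbol by Euler's criterion: (-237/197) ≡ (-237)^98 ≡ 1 (mod 197), i.e. (-237/197) = 1.
(-237/197) = 1, so 197 splits.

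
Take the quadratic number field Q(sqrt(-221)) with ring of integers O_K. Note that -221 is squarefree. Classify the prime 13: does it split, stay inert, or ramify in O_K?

ramified

-221 mod 4 = 3, hence disc K = 4·(-221) = -884 and O_K = ℤ[√-221].
13 divides disc(K) = -884, so 13 ramifies.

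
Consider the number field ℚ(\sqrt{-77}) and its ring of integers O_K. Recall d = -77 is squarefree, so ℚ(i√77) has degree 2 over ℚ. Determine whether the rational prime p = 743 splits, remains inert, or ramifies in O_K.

splits completely

d = -77 ≡ 3 (mod 4), so O_K = ℤ[√-77] and disc(K) = 4d = -308.
Since gcd(743, -308) = 1 the prime 743 does not ramify.
(-77/743) = 666^371 mod 743 = 1, giving Legendre symbol 1.
Legendre symbol 1 ⇒ 743 is split.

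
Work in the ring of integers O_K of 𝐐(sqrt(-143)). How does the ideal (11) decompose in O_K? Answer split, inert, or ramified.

-143 mod 4 = 1, hence disc K = -143 and O_K = ℤ[(1+√-143)/2].
disc(K) = -143 = 11·(-13), so p = 11 is ramified.

11 is ramified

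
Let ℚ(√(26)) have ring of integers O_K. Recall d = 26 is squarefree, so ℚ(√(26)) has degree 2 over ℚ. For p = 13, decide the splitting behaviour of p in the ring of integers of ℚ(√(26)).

Since 26 ≢ 1 mod 4, the ring of integers is ℤ[√26] with discriminant 4·26 = 104.
Ramification test: 13 | 104. The prime 13 ramifies in K.

p ramifies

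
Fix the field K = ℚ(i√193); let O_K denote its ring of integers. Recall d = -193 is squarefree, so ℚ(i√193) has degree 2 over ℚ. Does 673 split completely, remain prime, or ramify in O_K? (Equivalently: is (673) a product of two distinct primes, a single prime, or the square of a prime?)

inert

d = -193 ≡ 3 (mod 4), so O_K = ℤ[√-193] and disc(K) = 4d = -772.
Since gcd(673, -772) = 1 the prime 673 does not ramify.
(-193/673) = 480^336 mod 673 = 672, giving Legendre symbol -1.
(-193/673) = -1, so 673 is inert.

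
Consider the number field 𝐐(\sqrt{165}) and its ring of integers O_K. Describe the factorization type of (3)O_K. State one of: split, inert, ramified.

ramifies in O_K

165 mod 4 = 1, hence disc K = 165 and O_K = ℤ[(1+√165)/2].
disc(K) = 165 = 3·55, so p = 3 is ramified.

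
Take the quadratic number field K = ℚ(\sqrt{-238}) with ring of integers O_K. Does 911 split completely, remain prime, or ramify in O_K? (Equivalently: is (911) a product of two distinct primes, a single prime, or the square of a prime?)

d = -238 ≡ 2 (mod 4), so O_K = ℤ[√-238] and disc(K) = 4d = -952.
Since gcd(911, -952) = 1 the prime 911 does not ramify.
Compute (-238/911) via Euler: 673^((911-1)/2) mod 911 = 910, so (-238/911) = -1.
(-238/911) = -1, so 911 is inert.

inert — (911) stays prime in O_K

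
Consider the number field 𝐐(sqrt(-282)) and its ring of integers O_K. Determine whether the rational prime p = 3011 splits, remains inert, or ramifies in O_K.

inert — (3011) stays prime in O_K

-282 mod 4 = 2, hence disc K = 4·(-282) = -1128 and O_K = ℤ[√-282].
disc(K) = -1128 is not divisible by 3011; 3011 is unramified.
Euler's criterion: (-282)^1505 mod 3011 = 3010. Thus (-282|3011) = -1.
Legendre symbol -1 ⇒ 3011 is inert.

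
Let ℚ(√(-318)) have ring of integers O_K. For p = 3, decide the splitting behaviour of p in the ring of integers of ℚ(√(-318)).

d = -318 ≡ 2 (mod 4), so O_K = ℤ[√-318] and disc(K) = 4d = -1272.
3 divides disc(K) = -1272, so 3 ramifies.

p ramifies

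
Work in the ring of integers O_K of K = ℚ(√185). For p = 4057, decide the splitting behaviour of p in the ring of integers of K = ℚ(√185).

p splits

185 mod 4 = 1, hence disc K = 185 and O_K = ℤ[(1+√185)/2].
4057 ∤ 185, so 4057 is unramified.
Compute (185/4057) via Euler: 185^((4057-1)/2) mod 4057 = 1, so (185/4057) = 1.
(185/4057) = 1, so 4057 splits.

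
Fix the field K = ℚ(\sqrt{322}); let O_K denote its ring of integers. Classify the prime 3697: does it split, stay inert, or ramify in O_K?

p is inert

322 mod 4 = 2, hence disc K = 4·322 = 1288 and O_K = ℤ[√322].
Since gcd(3697, 1288) = 1 the prime 3697 does not ramify.
Legendre symbol by Euler's criterion: (322/3697) ≡ 322^1848 ≡ 3696 (mod 3697), i.e. (322/3697) = -1.
Legendre symbol -1 ⇒ 3697 is inert.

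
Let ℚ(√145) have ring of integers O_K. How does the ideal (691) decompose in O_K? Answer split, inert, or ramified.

691 splits in O_K

145 mod 4 = 1, hence disc K = 145 and O_K = ℤ[(1+√145)/2].
disc(K) = 145 is not divisible by 691; 691 is unramified.
Legendre symbol by Euler's criterion: (145/691) ≡ 145^345 ≡ 1 (mod 691), i.e. (145/691) = 1.
Legendre symbol 1 ⇒ 691 is split.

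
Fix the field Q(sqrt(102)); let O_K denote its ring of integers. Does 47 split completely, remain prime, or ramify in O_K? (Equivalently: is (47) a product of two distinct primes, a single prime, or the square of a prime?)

d = 102 ≡ 2 (mod 4), so O_K = ℤ[√102] and disc(K) = 4d = 408.
Since gcd(47, 408) = 1 the prime 47 does not ramify.
Legendre symbol by Euler's criterion: (102/47) ≡ 102^23 ≡ 1 (mod 47), i.e. (102/47) = 1.
d is a quadratic residue mod p, hence 47 splits in O_K.

splits completely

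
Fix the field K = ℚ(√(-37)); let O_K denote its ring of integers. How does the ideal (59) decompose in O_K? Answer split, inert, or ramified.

splits completely

Since -37 ≢ 1 mod 4, the ring of integers is ℤ[√-37] with discriminant 4·(-37) = -148.
disc(K) = -148 is not divisible by 59; 59 is unramified.
Euler's criterion: (-37)^29 mod 59 = 1. Thus (-37|59) = 1.
(-37/59) = 1, so 59 splits.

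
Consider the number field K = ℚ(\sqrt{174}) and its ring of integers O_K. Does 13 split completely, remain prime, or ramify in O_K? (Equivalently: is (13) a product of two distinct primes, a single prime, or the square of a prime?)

remains prime (inert)

d = 174 ≡ 2 (mod 4), so O_K = ℤ[√174] and disc(K) = 4d = 696.
13 ∤ 696, so 13 is unramified.
(174/13) = 5^6 mod 13 = 12, giving Legendre symbol -1.
Legendre symbol -1 ⇒ 13 is inert.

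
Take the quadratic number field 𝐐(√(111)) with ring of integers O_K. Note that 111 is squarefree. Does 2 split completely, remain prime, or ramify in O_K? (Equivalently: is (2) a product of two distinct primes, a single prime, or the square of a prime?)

2 is ramified

d = 111 ≡ 3 (mod 4), so O_K = ℤ[√111] and disc(K) = 4d = 444.
2 divides disc(K) = 444, so 2 ramifies.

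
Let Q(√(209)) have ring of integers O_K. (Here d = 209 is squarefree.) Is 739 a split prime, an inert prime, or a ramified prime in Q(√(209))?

d = 209 ≡ 1 (mod 4), so O_K = ℤ[(1+√209)/2] and disc(K) = d = 209.
disc(K) = 209 is not divisible by 739; 739 is unramified.
(209/739) = 209^369 mod 739 = 738, giving Legendre symbol -1.
(209/739) = -1, so 739 is inert.

p is inert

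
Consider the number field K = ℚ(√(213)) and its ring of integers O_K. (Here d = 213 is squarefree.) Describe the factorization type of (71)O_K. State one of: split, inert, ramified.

ramified — (71) = 𝔭²

Since 213 ≡ 1 mod 4, the ring of integers is ℤ[(1+√213)/2] with discriminant 213.
71 divides disc(K) = 213, so 71 ramifies.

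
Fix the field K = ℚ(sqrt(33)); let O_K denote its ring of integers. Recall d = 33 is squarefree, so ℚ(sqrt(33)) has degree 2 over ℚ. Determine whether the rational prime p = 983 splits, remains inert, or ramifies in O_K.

33 mod 4 = 1, hence disc K = 33 and O_K = ℤ[(1+√33)/2].
983 ∤ 33, so 983 is unramified.
Compute (33/983) via Euler: 33^((983-1)/2) mod 983 = 982, so (33/983) = -1.
d is a non-residue mod p, hence 983 remains inert in O_K.

983 remains inert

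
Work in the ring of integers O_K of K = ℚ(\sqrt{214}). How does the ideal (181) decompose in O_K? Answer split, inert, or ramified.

split — (181) = 𝔭₁𝔭₂ with 𝔭₁ ≠ 𝔭₂

d = 214 ≡ 2 (mod 4), so O_K = ℤ[√214] and disc(K) = 4d = 856.
disc(K) = 856 is not divisible by 181; 181 is unramified.
(214/181) = 33^90 mod 181 = 1, giving Legendre symbol 1.
Legendre symbol 1 ⇒ 181 is split.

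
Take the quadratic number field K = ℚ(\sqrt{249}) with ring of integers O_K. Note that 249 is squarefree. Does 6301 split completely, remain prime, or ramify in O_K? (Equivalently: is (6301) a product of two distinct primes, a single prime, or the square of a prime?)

Since 249 ≡ 1 mod 4, the ring of integers is ℤ[(1+√249)/2] with discriminant 249.
disc(K) = 249 is not divisible by 6301; 6301 is unramified.
(249/6301) = 249^3150 mod 6301 = 6300, giving Legendre symbol -1.
(249/6301) = -1, so 6301 is inert.

p is inert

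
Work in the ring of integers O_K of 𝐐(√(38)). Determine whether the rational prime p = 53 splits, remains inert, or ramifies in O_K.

split — (53) = 𝔭₁𝔭₂ with 𝔭₁ ≠ 𝔭₂

Since 38 ≢ 1 mod 4, the ring of integers is ℤ[√38] with discriminant 4·38 = 152.
53 ∤ 152, so 53 is unramified.
(38/53) = 38^26 mod 53 = 1, giving Legendre symbol 1.
d is a quadratic residue mod p, hence 53 splits in O_K.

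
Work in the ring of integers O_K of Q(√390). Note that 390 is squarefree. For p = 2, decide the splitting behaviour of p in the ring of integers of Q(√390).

d = 390 ≡ 2 (mod 4), so O_K = ℤ[√390] and disc(K) = 4d = 1560.
disc(K) = 1560 = 2·780, so p = 2 is ramified.

ramified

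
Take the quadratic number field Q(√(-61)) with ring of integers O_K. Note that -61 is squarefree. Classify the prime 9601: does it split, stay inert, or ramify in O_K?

-61 mod 4 = 3, hence disc K = 4·(-61) = -244 and O_K = ℤ[√-61].
9601 ∤ -244, so 9601 is unramified.
Compute (-61/9601) via Euler: 9540^((9601-1)/2) mod 9601 = 9600, so (-61/9601) = -1.
(-61/9601) = -1, so 9601 is inert.

inert — (9601) stays prime in O_K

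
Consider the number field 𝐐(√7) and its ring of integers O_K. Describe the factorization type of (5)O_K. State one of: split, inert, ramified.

5 remains inert

Since 7 ≢ 1 mod 4, the ring of integers is ℤ[√7] with discriminant 4·7 = 28.
5 ∤ 28, so 5 is unramified.
Legendre symbol by Euler's criterion: (7/5) ≡ 7^2 ≡ 4 (mod 5), i.e. (7/5) = -1.
(7/5) = -1, so 5 is inert.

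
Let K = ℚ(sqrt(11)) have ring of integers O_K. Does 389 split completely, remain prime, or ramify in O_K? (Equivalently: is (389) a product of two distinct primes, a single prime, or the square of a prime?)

splits completely

11 mod 4 = 3, hence disc K = 4·11 = 44 and O_K = ℤ[√11].
disc(K) = 44 is not divisible by 389; 389 is unramified.
Compute (11/389) via Euler: 11^((389-1)/2) mod 389 = 1, so (11/389) = 1.
Legendre symbol 1 ⇒ 389 is split.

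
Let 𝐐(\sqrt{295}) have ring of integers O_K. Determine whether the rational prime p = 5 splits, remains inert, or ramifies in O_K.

5 is ramified

295 mod 4 = 3, hence disc K = 4·295 = 1180 and O_K = ℤ[√295].
Ramification test: 5 | 1180. The prime 5 ramifies in K.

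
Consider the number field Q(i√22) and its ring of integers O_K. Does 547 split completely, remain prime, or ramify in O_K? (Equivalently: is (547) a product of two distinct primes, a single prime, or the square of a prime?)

split

-22 mod 4 = 2, hence disc K = 4·(-22) = -88 and O_K = ℤ[√-22].
Since gcd(547, -88) = 1 the prime 547 does not ramify.
Euler's criterion: (-22)^273 mod 547 = 1. Thus (-22|547) = 1.
Legendre symbol 1 ⇒ 547 is split.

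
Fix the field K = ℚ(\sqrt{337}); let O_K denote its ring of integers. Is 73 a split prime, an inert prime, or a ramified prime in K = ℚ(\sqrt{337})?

remains prime (inert)

d = 337 ≡ 1 (mod 4), so O_K = ℤ[(1+√337)/2] and disc(K) = d = 337.
Since gcd(73, 337) = 1 the prime 73 does not ramify.
Legendre symbol by Euler's criterion: (337/73) ≡ 337^36 ≡ 72 (mod 73), i.e. (337/73) = -1.
d is a non-residue mod p, hence 73 remains inert in O_K.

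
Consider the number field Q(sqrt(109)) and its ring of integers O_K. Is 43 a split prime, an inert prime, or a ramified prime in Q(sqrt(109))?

split

d = 109 ≡ 1 (mod 4), so O_K = ℤ[(1+√109)/2] and disc(K) = d = 109.
Since gcd(43, 109) = 1 the prime 43 does not ramify.
Euler's criterion: 109^21 mod 43 = 1. Thus (109|43) = 1.
d is a quadratic residue mod p, hence 43 splits in O_K.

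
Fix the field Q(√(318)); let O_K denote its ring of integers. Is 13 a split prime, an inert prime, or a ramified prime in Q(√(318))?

p is inert

d = 318 ≡ 2 (mod 4), so O_K = ℤ[√318] and disc(K) = 4d = 1272.
disc(K) = 1272 is not divisible by 13; 13 is unramified.
Legendre symbol by Euler's criterion: (318/13) ≡ 318^6 ≡ 12 (mod 13), i.e. (318/13) = -1.
Legendre symbol -1 ⇒ 13 is inert.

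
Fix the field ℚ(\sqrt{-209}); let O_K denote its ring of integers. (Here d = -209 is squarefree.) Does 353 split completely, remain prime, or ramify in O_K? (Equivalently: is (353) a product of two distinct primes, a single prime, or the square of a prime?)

Since -209 ≢ 1 mod 4, the ring of integers is ℤ[√-209] with discriminant 4·(-209) = -836.
Since gcd(353, -836) = 1 the prime 353 does not ramify.
(-209/353) = 144^176 mod 353 = 1, giving Legendre symbol 1.
(-209/353) = 1, so 353 splits.

splits completely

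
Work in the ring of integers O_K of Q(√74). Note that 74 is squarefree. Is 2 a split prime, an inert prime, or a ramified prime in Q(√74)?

d = 74 ≡ 2 (mod 4), so O_K = ℤ[√74] and disc(K) = 4d = 296.
disc(K) = 296 = 2·148, so p = 2 is ramified.

ramified — (2) = 𝔭²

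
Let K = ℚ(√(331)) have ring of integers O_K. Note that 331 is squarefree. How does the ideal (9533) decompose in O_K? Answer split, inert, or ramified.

d = 331 ≡ 3 (mod 4), so O_K = ℤ[√331] and disc(K) = 4d = 1324.
disc(K) = 1324 is not divisible by 9533; 9533 is unramified.
Legendre symbol by Euler's criterion: (331/9533) ≡ 331^4766 ≡ 1 (mod 9533), i.e. (331/9533) = 1.
(331/9533) = 1, so 9533 splits.

split — (9533) = 𝔭₁𝔭₂ with 𝔭₁ ≠ 𝔭₂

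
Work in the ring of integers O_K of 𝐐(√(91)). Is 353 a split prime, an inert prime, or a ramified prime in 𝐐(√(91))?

split

d = 91 ≡ 3 (mod 4), so O_K = ℤ[√91] and disc(K) = 4d = 364.
disc(K) = 364 is not divisible by 353; 353 is unramified.
Compute (91/353) via Euler: 91^((353-1)/2) mod 353 = 1, so (91/353) = 1.
(91/353) = 1, so 353 splits.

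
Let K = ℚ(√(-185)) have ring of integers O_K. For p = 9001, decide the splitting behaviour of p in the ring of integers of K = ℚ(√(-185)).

9001 splits in O_K

-185 mod 4 = 3, hence disc K = 4·(-185) = -740 and O_K = ℤ[√-185].
Since gcd(9001, -740) = 1 the prime 9001 does not ramify.
Legendre symbol by Euler's criterion: (-185/9001) ≡ (-185)^4500 ≡ 1 (mod 9001), i.e. (-185/9001) = 1.
(-185/9001) = 1, so 9001 splits.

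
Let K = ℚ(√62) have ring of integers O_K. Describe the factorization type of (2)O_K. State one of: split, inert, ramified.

ramified — (2) = 𝔭²

Since 62 ≢ 1 mod 4, the ring of integers is ℤ[√62] with discriminant 4·62 = 248.
Ramification test: 2 | 248. The prime 2 ramifies in K.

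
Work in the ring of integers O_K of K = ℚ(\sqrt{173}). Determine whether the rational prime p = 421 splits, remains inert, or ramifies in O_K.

d = 173 ≡ 1 (mod 4), so O_K = ℤ[(1+√173)/2] and disc(K) = d = 173.
421 ∤ 173, so 421 is unramified.
Euler's criterion: 173^210 mod 421 = 420. Thus (173|421) = -1.
Legendre symbol -1 ⇒ 421 is inert.

inert — (421) stays prime in O_K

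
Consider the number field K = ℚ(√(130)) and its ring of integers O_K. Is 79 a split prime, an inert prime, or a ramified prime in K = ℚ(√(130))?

d = 130 ≡ 2 (mod 4), so O_K = ℤ[√130] and disc(K) = 4d = 520.
disc(K) = 520 is not divisible by 79; 79 is unramified.
Compute (130/79) via Euler: 51^((79-1)/2) mod 79 = 1, so (130/79) = 1.
d is a quadratic residue mod p, hence 79 splits in O_K.

split — (79) = 𝔭₁𝔭₂ with 𝔭₁ ≠ 𝔭₂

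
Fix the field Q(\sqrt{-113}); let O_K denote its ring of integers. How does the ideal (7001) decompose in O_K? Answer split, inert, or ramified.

inert

-113 mod 4 = 3, hence disc K = 4·(-113) = -452 and O_K = ℤ[√-113].
disc(K) = -452 is not divisible by 7001; 7001 is unramified.
Compute (-113/7001) via Euler: 6888^((7001-1)/2) mod 7001 = 7000, so (-113/7001) = -1.
(-113/7001) = -1, so 7001 is inert.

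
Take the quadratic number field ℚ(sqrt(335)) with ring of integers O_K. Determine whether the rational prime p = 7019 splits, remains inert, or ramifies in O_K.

d = 335 ≡ 3 (mod 4), so O_K = ℤ[√335] and disc(K) = 4d = 1340.
Since gcd(7019, 1340) = 1 the prime 7019 does not ramify.
Legendre symbol by Euler's criterion: (335/7019) ≡ 335^3509 ≡ 1 (mod 7019), i.e. (335/7019) = 1.
(335/7019) = 1, so 7019 splits.

split — (7019) = 𝔭₁𝔭₂ with 𝔭₁ ≠ 𝔭₂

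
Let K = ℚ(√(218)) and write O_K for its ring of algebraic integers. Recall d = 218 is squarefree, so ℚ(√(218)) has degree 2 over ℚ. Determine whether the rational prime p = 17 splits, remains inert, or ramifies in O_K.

inert — (17) stays prime in O_K

d = 218 ≡ 2 (mod 4), so O_K = ℤ[√218] and disc(K) = 4d = 872.
17 ∤ 872, so 17 is unramified.
Euler's criterion: 218^8 mod 17 = 16. Thus (218|17) = -1.
Legendre symbol -1 ⇒ 17 is inert.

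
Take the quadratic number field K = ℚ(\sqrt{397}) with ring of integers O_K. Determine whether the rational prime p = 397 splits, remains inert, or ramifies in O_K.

ramified — (397) = 𝔭²

397 mod 4 = 1, hence disc K = 397 and O_K = ℤ[(1+√397)/2].
disc(K) = 397 = 397·1, so p = 397 is ramified.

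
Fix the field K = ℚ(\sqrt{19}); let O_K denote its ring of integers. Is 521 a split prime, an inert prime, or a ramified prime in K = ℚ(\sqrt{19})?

remains prime (inert)

d = 19 ≡ 3 (mod 4), so O_K = ℤ[√19] and disc(K) = 4d = 76.
521 ∤ 76, so 521 is unramified.
Euler's criterion: 19^260 mod 521 = 520. Thus (19|521) = -1.
(19/521) = -1, so 521 is inert.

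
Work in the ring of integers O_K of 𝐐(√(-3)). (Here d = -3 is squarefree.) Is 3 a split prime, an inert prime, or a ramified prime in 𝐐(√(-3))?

d = -3 ≡ 1 (mod 4), so O_K = ℤ[(1+√-3)/2] and disc(K) = d = -3.
3 divides disc(K) = -3, so 3 ramifies.

ramifies in O_K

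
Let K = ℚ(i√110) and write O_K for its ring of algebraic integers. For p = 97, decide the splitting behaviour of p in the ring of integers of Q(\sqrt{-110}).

inert

Since -110 ≢ 1 mod 4, the ring of integers is ℤ[√-110] with discriminant 4·(-110) = -440.
Since gcd(97, -440) = 1 the prime 97 does not ramify.
(-110/97) = 84^48 mod 97 = 96, giving Legendre symbol -1.
Legendre symbol -1 ⇒ 97 is inert.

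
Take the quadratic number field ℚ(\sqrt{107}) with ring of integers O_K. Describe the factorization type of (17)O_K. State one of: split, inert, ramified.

inert — (17) stays prime in O_K

107 mod 4 = 3, hence disc K = 4·107 = 428 and O_K = ℤ[√107].
disc(K) = 428 is not divisible by 17; 17 is unramified.
(107/17) = 5^8 mod 17 = 16, giving Legendre symbol -1.
(107/17) = -1, so 17 is inert.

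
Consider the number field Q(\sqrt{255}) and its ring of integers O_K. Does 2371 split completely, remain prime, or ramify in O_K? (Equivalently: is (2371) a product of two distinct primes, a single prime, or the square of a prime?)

255 mod 4 = 3, hence disc K = 4·255 = 1020 and O_K = ℤ[√255].
disc(K) = 1020 is not divisible by 2371; 2371 is unramified.
Euler's criterion: 255^1185 mod 2371 = 2370. Thus (255|2371) = -1.
d is a non-residue mod p, hence 2371 remains inert in O_K.

remains prime (inert)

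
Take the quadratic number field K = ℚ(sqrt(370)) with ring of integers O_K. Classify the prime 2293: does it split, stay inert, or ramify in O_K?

370 mod 4 = 2, hence disc K = 4·370 = 1480 and O_K = ℤ[√370].
Since gcd(2293, 1480) = 1 the prime 2293 does not ramify.
Compute (370/2293) via Euler: 370^((2293-1)/2) mod 2293 = 1, so (370/2293) = 1.
(370/2293) = 1, so 2293 splits.

splits completely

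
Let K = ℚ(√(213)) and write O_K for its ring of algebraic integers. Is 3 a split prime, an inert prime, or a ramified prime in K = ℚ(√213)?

ramified — (3) = 𝔭²

Since 213 ≡ 1 mod 4, the ring of integers is ℤ[(1+√213)/2] with discriminant 213.
3 divides disc(K) = 213, so 3 ramifies.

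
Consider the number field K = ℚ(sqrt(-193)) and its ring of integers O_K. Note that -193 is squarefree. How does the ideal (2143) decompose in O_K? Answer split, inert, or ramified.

split

-193 mod 4 = 3, hence disc K = 4·(-193) = -772 and O_K = ℤ[√-193].
disc(K) = -772 is not divisible by 2143; 2143 is unramified.
Compute (-193/2143) via Euler: 1950^((2143-1)/2) mod 2143 = 1, so (-193/2143) = 1.
Legendre symbol 1 ⇒ 2143 is split.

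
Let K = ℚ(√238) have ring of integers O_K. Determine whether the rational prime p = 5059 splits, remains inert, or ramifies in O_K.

split — (5059) = 𝔭₁𝔭₂ with 𝔭₁ ≠ 𝔭₂

Since 238 ≢ 1 mod 4, the ring of integers is ℤ[√238] with discriminant 4·238 = 952.
5059 ∤ 952, so 5059 is unramified.
Compute (238/5059) via Euler: 238^((5059-1)/2) mod 5059 = 1, so (238/5059) = 1.
d is a quadratic residue mod p, hence 5059 splits in O_K.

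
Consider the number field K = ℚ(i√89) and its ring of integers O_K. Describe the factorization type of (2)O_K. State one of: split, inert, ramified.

ramifies in O_K

d = -89 ≡ 3 (mod 4), so O_K = ℤ[√-89] and disc(K) = 4d = -356.
disc(K) = -356 = 2·(-178), so p = 2 is ramified.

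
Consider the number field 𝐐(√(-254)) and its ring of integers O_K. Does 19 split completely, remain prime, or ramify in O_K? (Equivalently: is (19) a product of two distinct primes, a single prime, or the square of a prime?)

Since -254 ≢ 1 mod 4, the ring of integers is ℤ[√-254] with discriminant 4·(-254) = -1016.
Since gcd(19, -1016) = 1 the prime 19 does not ramify.
Compute (-254/19) via Euler: 12^((19-1)/2) mod 19 = 18, so (-254/19) = -1.
(-254/19) = -1, so 19 is inert.

inert — (19) stays prime in O_K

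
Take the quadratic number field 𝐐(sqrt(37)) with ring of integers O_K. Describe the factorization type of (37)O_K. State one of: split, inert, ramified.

37 is ramified

Since 37 ≡ 1 mod 4, the ring of integers is ℤ[(1+√37)/2] with discriminant 37.
Ramification test: 37 | 37. The prime 37 ramifies in K.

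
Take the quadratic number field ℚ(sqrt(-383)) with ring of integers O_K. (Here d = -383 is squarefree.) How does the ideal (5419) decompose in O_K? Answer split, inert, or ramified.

d = -383 ≡ 1 (mod 4), so O_K = ℤ[(1+√-383)/2] and disc(K) = d = -383.
5419 ∤ -383, so 5419 is unramified.
Euler's criterion: (-383)^2709 mod 5419 = 1. Thus (-383|5419) = 1.
d is a quadratic residue mod p, hence 5419 splits in O_K.

p splits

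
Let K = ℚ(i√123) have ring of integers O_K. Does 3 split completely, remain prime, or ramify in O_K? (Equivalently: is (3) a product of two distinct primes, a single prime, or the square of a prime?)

Since -123 ≡ 1 mod 4, the ring of integers is ℤ[(1+√-123)/2] with discriminant -123.
Ramification test: 3 | -123. The prime 3 ramifies in K.

ramified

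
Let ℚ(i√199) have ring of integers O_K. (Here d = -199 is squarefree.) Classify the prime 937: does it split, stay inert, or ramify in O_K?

d = -199 ≡ 1 (mod 4), so O_K = ℤ[(1+√-199)/2] and disc(K) = d = -199.
Since gcd(937, -199) = 1 the prime 937 does not ramify.
Compute (-199/937) via Euler: 738^((937-1)/2) mod 937 = 936, so (-199/937) = -1.
Legendre symbol -1 ⇒ 937 is inert.

937 remains inert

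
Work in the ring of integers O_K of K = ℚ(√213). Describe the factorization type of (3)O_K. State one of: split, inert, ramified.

p ramifies

Since 213 ≡ 1 mod 4, the ring of integers is ℤ[(1+√213)/2] with discriminant 213.
3 divides disc(K) = 213, so 3 ramifies.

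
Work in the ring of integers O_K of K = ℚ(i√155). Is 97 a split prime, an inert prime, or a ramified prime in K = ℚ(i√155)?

inert — (97) stays prime in O_K

Since -155 ≡ 1 mod 4, the ring of integers is ℤ[(1+√-155)/2] with discriminant -155.
disc(K) = -155 is not divisible by 97; 97 is unramified.
Legendre symbol by Euler's criterion: (-155/97) ≡ (-155)^48 ≡ 96 (mod 97), i.e. (-155/97) = -1.
d is a non-residue mod p, hence 97 remains inert in O_K.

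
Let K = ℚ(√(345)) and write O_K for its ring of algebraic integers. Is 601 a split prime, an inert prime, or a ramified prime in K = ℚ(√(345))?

345 mod 4 = 1, hence disc K = 345 and O_K = ℤ[(1+√345)/2].
601 ∤ 345, so 601 is unramified.
(345/601) = 345^300 mod 601 = 1, giving Legendre symbol 1.
(345/601) = 1, so 601 splits.

splits completely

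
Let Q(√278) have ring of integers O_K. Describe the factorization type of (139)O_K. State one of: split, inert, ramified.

278 mod 4 = 2, hence disc K = 4·278 = 1112 and O_K = ℤ[√278].
139 divides disc(K) = 1112, so 139 ramifies.

ramified — (139) = 𝔭²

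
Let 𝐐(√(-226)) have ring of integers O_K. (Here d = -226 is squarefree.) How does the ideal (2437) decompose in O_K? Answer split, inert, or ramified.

2437 remains inert

Since -226 ≢ 1 mod 4, the ring of integers is ℤ[√-226] with discriminant 4·(-226) = -904.
2437 ∤ -904, so 2437 is unramified.
Compute (-226/2437) via Euler: 2211^((2437-1)/2) mod 2437 = 2436, so (-226/2437) = -1.
Legendre symbol -1 ⇒ 2437 is inert.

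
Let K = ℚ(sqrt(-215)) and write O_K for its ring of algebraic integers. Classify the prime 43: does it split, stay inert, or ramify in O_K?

Since -215 ≡ 1 mod 4, the ring of integers is ℤ[(1+√-215)/2] with discriminant -215.
Ramification test: 43 | -215. The prime 43 ramifies in K.

p ramifies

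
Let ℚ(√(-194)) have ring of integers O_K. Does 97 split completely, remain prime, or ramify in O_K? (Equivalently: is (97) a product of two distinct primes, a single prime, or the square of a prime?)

-194 mod 4 = 2, hence disc K = 4·(-194) = -776 and O_K = ℤ[√-194].
97 divides disc(K) = -776, so 97 ramifies.

ramified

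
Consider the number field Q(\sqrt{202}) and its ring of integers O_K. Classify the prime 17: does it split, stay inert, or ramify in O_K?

d = 202 ≡ 2 (mod 4), so O_K = ℤ[√202] and disc(K) = 4d = 808.
17 ∤ 808, so 17 is unramified.
(202/17) = 15^8 mod 17 = 1, giving Legendre symbol 1.
(202/17) = 1, so 17 splits.

17 splits in O_K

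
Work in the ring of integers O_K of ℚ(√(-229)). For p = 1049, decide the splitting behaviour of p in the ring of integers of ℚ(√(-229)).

inert — (1049) stays prime in O_K

d = -229 ≡ 3 (mod 4), so O_K = ℤ[√-229] and disc(K) = 4d = -916.
Since gcd(1049, -916) = 1 the prime 1049 does not ramify.
Legendre symbol by Euler's criterion: (-229/1049) ≡ (-229)^524 ≡ 1048 (mod 1049), i.e. (-229/1049) = -1.
(-229/1049) = -1, so 1049 is inert.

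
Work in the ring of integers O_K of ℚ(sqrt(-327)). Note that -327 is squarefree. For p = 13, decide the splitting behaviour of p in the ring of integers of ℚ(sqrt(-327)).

inert — (13) stays prime in O_K

Since -327 ≡ 1 mod 4, the ring of integers is ℤ[(1+√-327)/2] with discriminant -327.
Since gcd(13, -327) = 1 the prime 13 does not ramify.
Euler's criterion: (-327)^6 mod 13 = 12. Thus (-327|13) = -1.
(-327/13) = -1, so 13 is inert.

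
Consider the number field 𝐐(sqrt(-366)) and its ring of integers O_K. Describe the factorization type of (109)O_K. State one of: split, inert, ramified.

Since -366 ≢ 1 mod 4, the ring of integers is ℤ[√-366] with discriminant 4·(-366) = -1464.
disc(K) = -1464 is not divisible by 109; 109 is unramified.
Compute (-366/109) via Euler: 70^((109-1)/2) mod 109 = 108, so (-366/109) = -1.
(-366/109) = -1, so 109 is inert.

inert — (109) stays prime in O_K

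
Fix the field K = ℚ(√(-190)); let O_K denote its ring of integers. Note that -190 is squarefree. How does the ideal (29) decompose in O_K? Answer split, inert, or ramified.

Since -190 ≢ 1 mod 4, the ring of integers is ℤ[√-190] with discriminant 4·(-190) = -760.
disc(K) = -760 is not divisible by 29; 29 is unramified.
Euler's criterion: (-190)^14 mod 29 = 1. Thus (-190|29) = 1.
(-190/29) = 1, so 29 splits.

p splits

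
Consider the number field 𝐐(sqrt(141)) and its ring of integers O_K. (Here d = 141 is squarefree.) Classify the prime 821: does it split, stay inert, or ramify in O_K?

splits completely

d = 141 ≡ 1 (mod 4), so O_K = ℤ[(1+√141)/2] and disc(K) = d = 141.
821 ∤ 141, so 821 is unramified.
Compute (141/821) via Euler: 141^((821-1)/2) mod 821 = 1, so (141/821) = 1.
Legendre symbol 1 ⇒ 821 is split.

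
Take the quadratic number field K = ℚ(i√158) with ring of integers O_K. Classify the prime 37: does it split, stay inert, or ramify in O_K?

-158 mod 4 = 2, hence disc K = 4·(-158) = -632 and O_K = ℤ[√-158].
Since gcd(37, -632) = 1 the prime 37 does not ramify.
Legendre symbol by Euler's criterion: (-158/37) ≡ (-158)^18 ≡ 1 (mod 37), i.e. (-158/37) = 1.
Legendre symbol 1 ⇒ 37 is split.

split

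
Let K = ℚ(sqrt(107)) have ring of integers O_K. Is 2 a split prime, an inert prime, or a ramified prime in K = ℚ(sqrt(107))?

Since 107 ≢ 1 mod 4, the ring of integers is ℤ[√107] with discriminant 4·107 = 428.
disc(K) = 428 = 2·214, so p = 2 is ramified.

ramified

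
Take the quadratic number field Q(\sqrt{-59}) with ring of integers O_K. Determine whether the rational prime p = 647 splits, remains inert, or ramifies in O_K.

p splits

Since -59 ≡ 1 mod 4, the ring of integers is ℤ[(1+√-59)/2] with discriminant -59.
647 ∤ -59, so 647 is unramified.
Euler's criterion: (-59)^323 mod 647 = 1. Thus (-59|647) = 1.
Legendre symbol 1 ⇒ 647 is split.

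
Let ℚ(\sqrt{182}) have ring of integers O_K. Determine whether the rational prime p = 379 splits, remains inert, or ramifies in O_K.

182 mod 4 = 2, hence disc K = 4·182 = 728 and O_K = ℤ[√182].
Since gcd(379, 728) = 1 the prime 379 does not ramify.
Legendre symbol by Euler's criterion: (182/379) ≡ 182^189 ≡ 378 (mod 379), i.e. (182/379) = -1.
d is a non-residue mod p, hence 379 remains inert in O_K.

inert — (379) stays prime in O_K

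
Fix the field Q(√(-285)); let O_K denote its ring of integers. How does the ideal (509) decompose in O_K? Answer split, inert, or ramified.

p splits

Since -285 ≢ 1 mod 4, the ring of integers is ℤ[√-285] with discriminant 4·(-285) = -1140.
disc(K) = -1140 is not divisible by 509; 509 is unramified.
(-285/509) = 224^254 mod 509 = 1, giving Legendre symbol 1.
d is a quadratic residue mod p, hence 509 splits in O_K.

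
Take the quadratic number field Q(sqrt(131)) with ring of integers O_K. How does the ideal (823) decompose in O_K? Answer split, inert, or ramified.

split

Since 131 ≢ 1 mod 4, the ring of integers is ℤ[√131] with discriminant 4·131 = 524.
disc(K) = 524 is not divisible by 823; 823 is unramified.
(131/823) = 131^411 mod 823 = 1, giving Legendre symbol 1.
(131/823) = 1, so 823 splits.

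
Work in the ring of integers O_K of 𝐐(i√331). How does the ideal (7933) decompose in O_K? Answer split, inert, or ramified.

Since -331 ≡ 1 mod 4, the ring of integers is ℤ[(1+√-331)/2] with discriminant -331.
7933 ∤ -331, so 7933 is unramified.
Compute (-331/7933) via Euler: 7602^((7933-1)/2) mod 7933 = 1, so (-331/7933) = 1.
Legendre symbol 1 ⇒ 7933 is split.

7933 splits in O_K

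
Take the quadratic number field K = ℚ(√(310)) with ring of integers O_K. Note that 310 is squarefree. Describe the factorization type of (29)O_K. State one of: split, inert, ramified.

split — (29) = 𝔭₁𝔭₂ with 𝔭₁ ≠ 𝔭₂

d = 310 ≡ 2 (mod 4), so O_K = ℤ[√310] and disc(K) = 4d = 1240.
Since gcd(29, 1240) = 1 the prime 29 does not ramify.
Legendre symbol by Euler's criterion: (310/29) ≡ 310^14 ≡ 1 (mod 29), i.e. (310/29) = 1.
d is a quadratic residue mod p, hence 29 splits in O_K.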